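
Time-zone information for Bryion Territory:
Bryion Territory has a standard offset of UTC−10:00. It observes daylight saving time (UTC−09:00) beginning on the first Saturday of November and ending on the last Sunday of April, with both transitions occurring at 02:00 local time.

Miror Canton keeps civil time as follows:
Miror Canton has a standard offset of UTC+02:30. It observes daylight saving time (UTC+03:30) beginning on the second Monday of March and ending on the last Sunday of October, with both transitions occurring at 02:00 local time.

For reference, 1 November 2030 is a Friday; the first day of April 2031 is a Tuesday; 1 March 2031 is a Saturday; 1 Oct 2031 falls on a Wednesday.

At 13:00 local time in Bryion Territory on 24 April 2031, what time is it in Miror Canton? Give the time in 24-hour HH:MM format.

01:30

1 November 2030 is a Friday, so the first Saturday is November 2.
1 April 2031 is a Tuesday, so Sundays fall on 6, 13, 20, 27; the last is April 27.
Daylight saving runs 2 November 2030 – 27 April 2031; 24 April 2031 is inside that window, so Bryion Territory is at UTC−09:00.
13:00 Bryion Territory + 9h = 22:00 UTC.
1 March 2031 is a Saturday, so the first Monday is March 3 and the second is March 10.
1 October 2031 is a Wednesday, so Sundays fall on 5, 12, 19, 26; the last is October 26.
At the standard offset (UTC+02:30), 22:00 UTC + 2h30m = 00:30 Miror Canton standard time (rolling into the next day, 25 April 2031).
The standard-time date in Miror Canton, 25 April 2031, falls between 10 March and 26 October, so daylight saving is in effect and Miror Canton is at UTC+03:30.
22:00 UTC + 3h30m = 01:30 Miror Canton (rolling into the next day, 25 April 2031).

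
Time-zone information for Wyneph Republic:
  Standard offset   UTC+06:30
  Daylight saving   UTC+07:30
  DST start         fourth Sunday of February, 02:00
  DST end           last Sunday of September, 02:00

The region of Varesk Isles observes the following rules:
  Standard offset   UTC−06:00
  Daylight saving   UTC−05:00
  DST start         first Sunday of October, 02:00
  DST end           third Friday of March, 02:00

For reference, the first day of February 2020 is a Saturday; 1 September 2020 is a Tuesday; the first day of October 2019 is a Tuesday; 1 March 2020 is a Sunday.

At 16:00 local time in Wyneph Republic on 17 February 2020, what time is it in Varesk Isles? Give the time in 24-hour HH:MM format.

04:30

1 February 2020 is a Saturday, so the first Sunday is February 2 and the fourth is February 23.
1 September 2020 is a Tuesday, so Sundays fall on 6, 13, 20, 27; the last is September 27.
17 February 2020 is outside the daylight-saving period (23 February – 27 September), so Wyneph Republic is on standard time, UTC+06:30.
16:00 Wyneph Republic − 6h30m = 09:30 UTC.
1 October 2019 is a Tuesday, so the first Sunday is October 6.
1 March 2020 is a Sunday, so the first Friday is March 6 and the third is March 20.
At the standard offset (UTC−06:00), 09:30 UTC − 6h = 03:30 Varesk Isles standard time.
The standard-time date in Varesk Isles, 17 February 2020, lies within the daylight-saving period (6 October 2019 – 20 March 2020), so Varesk Isles is on daylight time, UTC−05:00.
09:30 UTC − 5h = 04:30 Varesk Isles.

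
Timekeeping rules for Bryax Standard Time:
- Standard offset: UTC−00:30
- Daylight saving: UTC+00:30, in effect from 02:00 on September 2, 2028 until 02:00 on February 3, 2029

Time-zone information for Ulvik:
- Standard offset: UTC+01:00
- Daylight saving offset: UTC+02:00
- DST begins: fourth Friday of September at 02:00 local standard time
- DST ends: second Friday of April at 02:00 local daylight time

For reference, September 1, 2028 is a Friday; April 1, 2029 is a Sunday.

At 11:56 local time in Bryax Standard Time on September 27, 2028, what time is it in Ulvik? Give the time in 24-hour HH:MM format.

13:26

Daylight saving runs 2 September 2028 – 3 February 2029; September 27, 2028 is inside that window, so Bryax Standard Time is at UTC+00:30.
11:56 Bryax Standard Time − 0h30m = 11:26 UTC.
1 September 2028 is a Friday, so the first Friday is September 1 and the fourth is September 22.
1 April 2029 is a Sunday, so the first Friday is April 6 and the second is April 13.
At the standard offset (UTC+01:00), 11:26 UTC + 1h = 12:26 Ulvik standard time.
The standard-time date in Ulvik, September 27, 2028, lies within the daylight-saving period (22 September 2028 – 13 April 2029), so Ulvik is on daylight time, UTC+02:00.
11:26 UTC + 2h = 13:26 Ulvik.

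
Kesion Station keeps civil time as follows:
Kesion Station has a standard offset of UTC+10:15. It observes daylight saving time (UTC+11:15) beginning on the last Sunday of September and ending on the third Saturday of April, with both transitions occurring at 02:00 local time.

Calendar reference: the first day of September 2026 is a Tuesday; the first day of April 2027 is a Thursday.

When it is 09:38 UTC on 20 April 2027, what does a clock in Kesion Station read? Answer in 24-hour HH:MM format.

1 September 2026 is a Tuesday, so Sundays fall on 6, 13, 20, 27; the last is September 27.
1 April 2027 is a Thursday, so the first Saturday is April 3 and the third is April 17.
At the standard offset (UTC+10:15), 09:38 UTC + 10h15m = 19:53 Kesion Station standard time.
Daylight saving runs 27 September 2026 – 17 April 2027; the standard-time date in Kesion Station, 20 April 2027, is outside that window, so Kesion Station is on standard time at UTC+10:15.
09:38 UTC + 10h15m = 19:53 local.

19:53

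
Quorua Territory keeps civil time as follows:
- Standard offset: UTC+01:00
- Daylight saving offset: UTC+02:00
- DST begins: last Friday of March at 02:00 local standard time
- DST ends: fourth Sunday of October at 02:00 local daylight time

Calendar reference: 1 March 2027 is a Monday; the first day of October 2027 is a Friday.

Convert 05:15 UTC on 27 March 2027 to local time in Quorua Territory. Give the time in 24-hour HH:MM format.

07:15

1 March 2027 is a Monday, so Fridays fall on 5, 12, 19, 26; the last is March 26.
1 October 2027 is a Friday, so the first Sunday is October 3 and the fourth is October 24.
At the standard offset (UTC+01:00), 05:15 UTC + 1h = 06:15 Quorua Territory standard time.
The standard-time date in Quorua Territory, 27 March 2027, falls between 26 March and 24 October, so daylight saving is in effect and Quorua Territory is at UTC+02:00.
05:15 UTC + 2h = 07:15 local.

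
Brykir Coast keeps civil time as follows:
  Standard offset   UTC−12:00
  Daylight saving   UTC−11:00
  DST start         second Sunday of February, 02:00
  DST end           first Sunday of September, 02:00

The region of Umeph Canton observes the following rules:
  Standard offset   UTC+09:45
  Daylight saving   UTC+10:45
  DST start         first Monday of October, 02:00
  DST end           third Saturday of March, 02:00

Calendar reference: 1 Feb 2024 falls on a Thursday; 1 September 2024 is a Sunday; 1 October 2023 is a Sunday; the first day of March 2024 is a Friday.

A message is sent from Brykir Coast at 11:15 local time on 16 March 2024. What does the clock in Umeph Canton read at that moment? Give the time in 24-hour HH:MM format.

1 February 2024 is a Thursday, so the first Sunday is February 4 and the second is February 11.
1 September 2024 is a Sunday, so the first Sunday is September 1.
16 March 2024 lies within the daylight-saving period (11 February – 1 September), so Brykir Coast is on daylight time, UTC−11:00.
11:15 Brykir Coast + 11h = 22:15 UTC.
1 October 2023 is a Sunday, so the first Monday is October 2.
1 March 2024 is a Friday, so the first Saturday is March 2 and the third is March 16.
At the standard offset (UTC+09:45), 22:15 UTC + 9h45m = 08:00 Umeph Canton standard time (rolling into the next day, 17 March 2024).
Daylight saving runs 2 October 2023 – 16 March 2024; the standard-time date in Umeph Canton, 17 March 2024, is outside that window, so Umeph Canton is on standard time at UTC+09:45.
22:15 UTC + 9h45m = 08:00 Umeph Canton (rolling into the next day, 17 March 2024).

08:00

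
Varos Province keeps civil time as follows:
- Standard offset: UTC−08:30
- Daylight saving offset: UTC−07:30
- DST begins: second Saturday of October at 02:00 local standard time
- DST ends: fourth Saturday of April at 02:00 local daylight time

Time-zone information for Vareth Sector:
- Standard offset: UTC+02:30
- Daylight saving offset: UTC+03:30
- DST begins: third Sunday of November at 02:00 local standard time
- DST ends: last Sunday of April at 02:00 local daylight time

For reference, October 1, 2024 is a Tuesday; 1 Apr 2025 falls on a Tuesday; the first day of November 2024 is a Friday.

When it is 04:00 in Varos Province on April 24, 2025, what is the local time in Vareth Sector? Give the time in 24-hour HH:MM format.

15:00

1 October 2024 is a Tuesday, so the first Saturday is October 5 and the second is October 12.
1 April 2025 is a Tuesday, so the first Saturday is April 5 and the fourth is April 26.
Daylight saving runs 12 October 2024 – 26 April 2025; April 24, 2025 is inside that window, so Varos Province is at UTC−07:30.
04:00 Varos Province + 7h30m = 11:30 UTC.
1 November 2024 is a Friday, so the first Sunday is November 3 and the third is November 17.
1 April 2025 is a Tuesday, so Sundays fall on 6, 13, 20, 27; the last is April 27.
At the standard offset (UTC+02:30), 11:30 UTC + 2h30m = 14:00 Vareth Sector standard time.
Daylight saving runs 17 November 2024 – 27 April 2025; the standard-time date in Vareth Sector, April 24, 2025, is inside that window, so Vareth Sector is at UTC+03:30.
11:30 UTC + 3h30m = 15:00 Vareth Sector.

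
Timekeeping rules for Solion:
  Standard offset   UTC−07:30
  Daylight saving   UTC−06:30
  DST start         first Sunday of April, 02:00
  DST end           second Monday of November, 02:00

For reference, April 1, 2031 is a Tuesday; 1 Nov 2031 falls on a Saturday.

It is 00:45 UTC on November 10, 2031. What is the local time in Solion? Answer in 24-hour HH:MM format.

18:15

1 April 2031 is a Tuesday, so the first Sunday is April 6.
1 November 2031 is a Saturday, so the first Monday is November 3 and the second is November 10.
At the standard offset (UTC−07:30), 00:45 UTC − 7h30m = 17:15 Solion standard time (rolling into the previous day, 9 November 2031).
The standard-time date in Solion, November 9, 2031, falls between 6 April and 10 November, so daylight saving is in effect and Solion is at UTC−06:30.
00:45 UTC − 6h30m = 18:15 local (rolling into the previous day, 9 November 2031).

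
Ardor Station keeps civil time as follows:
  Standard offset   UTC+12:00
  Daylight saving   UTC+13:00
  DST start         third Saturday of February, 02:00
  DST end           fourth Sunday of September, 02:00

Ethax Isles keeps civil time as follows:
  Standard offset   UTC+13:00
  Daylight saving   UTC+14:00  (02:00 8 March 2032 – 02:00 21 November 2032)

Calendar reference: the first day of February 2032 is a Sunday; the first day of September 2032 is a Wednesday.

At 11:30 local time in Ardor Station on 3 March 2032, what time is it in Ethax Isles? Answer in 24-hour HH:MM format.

11:30

1 February 2032 is a Sunday, so the first Saturday is February 7 and the third is February 21.
1 September 2032 is a Wednesday, so the first Sunday is September 5 and the fourth is September 26.
3 March 2032 falls between 21 February and 26 September, so daylight saving is in effect and Ardor Station is at UTC+13:00.
11:30 Ardor Station − 13h = 22:30 UTC (rolling into the previous day, 2 March 2032).
At the standard offset (UTC+13:00), 22:30 UTC + 13h = 11:30 Ethax Isles standard time (rolling into the next day, 3 March 2032).
Daylight saving runs 8 March – 21 November; the standard-time date in Ethax Isles, 3 March 2032, is outside that window, so Ethax Isles is on standard time at UTC+13:00.
22:30 UTC + 13h = 11:30 Ethax Isles (rolling into the next day, 3 March 2032).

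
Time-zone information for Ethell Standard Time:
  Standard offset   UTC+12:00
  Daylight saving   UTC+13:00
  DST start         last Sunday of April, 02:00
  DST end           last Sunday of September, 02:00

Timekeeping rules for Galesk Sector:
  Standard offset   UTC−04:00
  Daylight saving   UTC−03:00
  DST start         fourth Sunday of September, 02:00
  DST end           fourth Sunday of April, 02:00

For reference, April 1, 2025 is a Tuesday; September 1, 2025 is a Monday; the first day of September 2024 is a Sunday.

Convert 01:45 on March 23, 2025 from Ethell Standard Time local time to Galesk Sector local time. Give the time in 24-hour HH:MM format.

1 April 2025 is a Tuesday, so Sundays fall on 6, 13, 20, 27; the last is April 27.
1 September 2025 is a Monday, so Sundays fall on 7, 14, 21, 28; the last is September 28.
Daylight saving runs 27 April – 28 September; March 23, 2025 is outside that window, so Ethell Standard Time is on standard time at UTC+12:00.
01:45 Ethell Standard Time − 12h = 13:45 UTC (rolling into the previous day, 22 March 2025).
1 September 2024 is a Sunday, so the first Sunday is September 1 and the fourth is September 22.
1 April 2025 is a Tuesday, so the first Sunday is April 6 and the fourth is April 27.
At the standard offset (UTC−04:00), 13:45 UTC − 4h = 09:45 Galesk Sector standard time.
The standard-time date in Galesk Sector, March 22, 2025, falls between 22 September 2024 and 27 April 2025, so daylight saving is in effect and Galesk Sector is at UTC−03:00.
13:45 UTC − 3h = 10:45 Galesk Sector.

10:45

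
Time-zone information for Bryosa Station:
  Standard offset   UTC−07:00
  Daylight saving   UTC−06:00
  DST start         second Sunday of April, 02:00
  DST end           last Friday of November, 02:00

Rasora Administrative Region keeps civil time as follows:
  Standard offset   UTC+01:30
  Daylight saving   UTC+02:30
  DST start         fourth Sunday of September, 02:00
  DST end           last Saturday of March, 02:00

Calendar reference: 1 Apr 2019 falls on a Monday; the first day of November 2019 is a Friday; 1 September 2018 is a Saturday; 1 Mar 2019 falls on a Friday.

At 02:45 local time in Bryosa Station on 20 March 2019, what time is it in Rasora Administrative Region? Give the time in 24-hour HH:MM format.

12:15

1 April 2019 is a Monday, so the first Sunday is April 7 and the second is April 14.
1 November 2019 is a Friday, so Fridays fall on 1, 8, 15, 22, 29; the last is November 29.
20 March 2019 does not fall between 14 April and 29 November, so daylight saving is not in effect and Bryosa Station is at UTC−07:00.
02:45 Bryosa Station + 7h = 09:45 UTC.
1 September 2018 is a Saturday, so the first Sunday is September 2 and the fourth is September 23.
1 March 2019 is a Friday, so Saturdays fall on 2, 9, 16, 23, 30; the last is March 30.
At the standard offset (UTC+01:30), 09:45 UTC + 1h30m = 11:15 Rasora Administrative Region standard time.
The standard-time date in Rasora Administrative Region, 20 March 2019, falls between 23 September 2018 and 30 March 2019, so daylight saving is in effect and Rasora Administrative Region is at UTC+02:30.
09:45 UTC + 2h30m = 12:15 Rasora Administrative Region.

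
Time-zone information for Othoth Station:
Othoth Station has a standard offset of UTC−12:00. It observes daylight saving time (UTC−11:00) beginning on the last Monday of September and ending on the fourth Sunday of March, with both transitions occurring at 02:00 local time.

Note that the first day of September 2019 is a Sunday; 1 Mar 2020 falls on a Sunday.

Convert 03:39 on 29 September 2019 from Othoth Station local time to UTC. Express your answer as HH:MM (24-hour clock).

15:39

1 September 2019 is a Sunday, so Mondays fall on 2, 9, 16, 23, 30; the last is September 30.
1 March 2020 is a Sunday, so the first Sunday is March 1 and the fourth is March 22.
Daylight saving runs 30 September 2019 – 22 March 2020; 29 September 2019 is outside that window, so Othoth Station is on standard time at UTC−12:00.
03:39 local + 12h = 15:39 UTC.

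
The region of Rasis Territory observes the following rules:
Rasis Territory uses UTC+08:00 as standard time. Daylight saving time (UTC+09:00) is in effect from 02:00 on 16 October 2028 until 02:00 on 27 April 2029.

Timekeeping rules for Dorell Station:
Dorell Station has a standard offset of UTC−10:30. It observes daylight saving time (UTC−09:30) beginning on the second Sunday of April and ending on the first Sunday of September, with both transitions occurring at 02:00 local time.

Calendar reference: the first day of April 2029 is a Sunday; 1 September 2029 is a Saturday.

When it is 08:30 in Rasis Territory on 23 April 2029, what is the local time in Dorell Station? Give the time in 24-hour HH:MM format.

Daylight saving runs 16 October 2028 – 27 April 2029; 23 April 2029 is inside that window, so Rasis Territory is at UTC+09:00.
08:30 Rasis Territory − 9h = 23:30 UTC (rolling into the previous day, 22 April 2029).
1 April 2029 is a Sunday, so the first Sunday is April 1 and the second is April 8.
1 September 2029 is a Saturday, so the first Sunday is September 2.
At the standard offset (UTC−10:30), 23:30 UTC − 10h30m = 13:00 Dorell Station standard time.
The standard-time date in Dorell Station, 22 April 2029, lies within the daylight-saving period (8 April – 2 September), so Dorell Station is on daylight time, UTC−09:30.
23:30 UTC − 9h30m = 14:00 Dorell Station.

14:00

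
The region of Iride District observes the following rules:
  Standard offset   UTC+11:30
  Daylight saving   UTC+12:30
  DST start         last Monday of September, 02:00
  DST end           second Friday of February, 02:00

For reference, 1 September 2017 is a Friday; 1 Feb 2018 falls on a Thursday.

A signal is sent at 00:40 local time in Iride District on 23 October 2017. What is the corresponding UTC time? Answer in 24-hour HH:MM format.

1 September 2017 is a Friday, so Mondays fall on 4, 11, 18, 25; the last is September 25.
1 February 2018 is a Thursday, so the first Friday is February 2 and the second is February 9.
23 October 2017 falls between 25 September 2017 and 9 February 2018, so daylight saving is in effect and Iride District is at UTC+12:30.
00:40 local − 12h30m = 12:10 UTC (rolling into the previous day, 22 October 2017).

12:10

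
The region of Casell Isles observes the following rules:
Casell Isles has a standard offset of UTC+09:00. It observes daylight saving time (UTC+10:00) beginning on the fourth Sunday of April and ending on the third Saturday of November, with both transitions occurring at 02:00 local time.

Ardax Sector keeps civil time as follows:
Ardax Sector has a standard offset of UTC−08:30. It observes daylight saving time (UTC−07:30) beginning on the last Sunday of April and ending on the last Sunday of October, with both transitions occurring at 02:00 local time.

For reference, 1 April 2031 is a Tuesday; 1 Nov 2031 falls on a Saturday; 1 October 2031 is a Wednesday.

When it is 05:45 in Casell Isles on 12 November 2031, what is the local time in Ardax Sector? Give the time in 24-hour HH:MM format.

11:15

1 April 2031 is a Tuesday, so the first Sunday is April 6 and the fourth is April 27.
1 November 2031 is a Saturday, so the first Saturday is November 1 and the third is November 15.
12 November 2031 falls between 27 April and 15 November, so daylight saving is in effect and Casell Isles is at UTC+10:00.
05:45 Casell Isles − 10h = 19:45 UTC (rolling into the previous day, 11 November 2031).
1 April 2031 is a Tuesday, so Sundays fall on 6, 13, 20, 27; the last is April 27.
1 October 2031 is a Wednesday, so Sundays fall on 5, 12, 19, 26; the last is October 26.
At the standard offset (UTC−08:30), 19:45 UTC − 8h30m = 11:15 Ardax Sector standard time.
The standard-time date in Ardax Sector, 11 November 2031, is outside the daylight-saving period (27 April – 26 October), so Ardax Sector is on standard time, UTC−08:30.
19:45 UTC − 8h30m = 11:15 Ardax Sector.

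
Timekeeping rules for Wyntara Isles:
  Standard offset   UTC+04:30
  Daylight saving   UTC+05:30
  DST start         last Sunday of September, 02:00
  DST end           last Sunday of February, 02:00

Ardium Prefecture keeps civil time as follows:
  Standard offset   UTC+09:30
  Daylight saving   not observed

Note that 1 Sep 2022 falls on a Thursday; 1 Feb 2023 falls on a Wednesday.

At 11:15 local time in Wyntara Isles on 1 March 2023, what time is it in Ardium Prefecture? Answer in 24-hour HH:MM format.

16:15

1 September 2022 is a Thursday, so Sundays fall on 4, 11, 18, 25; the last is September 25.
1 February 2023 is a Wednesday, so Sundays fall on 5, 12, 19, 26; the last is February 26.
1 March 2023 does not fall between 25 September 2022 and 26 February 2023, so daylight saving is not in effect and Wyntara Isles is at UTC+04:30.
11:15 Wyntara Isles − 4h30m = 06:45 UTC.
Ardium Prefecture stays on UTC+09:30 all year.
06:45 UTC + 9h30m = 16:15 Ardium Prefecture.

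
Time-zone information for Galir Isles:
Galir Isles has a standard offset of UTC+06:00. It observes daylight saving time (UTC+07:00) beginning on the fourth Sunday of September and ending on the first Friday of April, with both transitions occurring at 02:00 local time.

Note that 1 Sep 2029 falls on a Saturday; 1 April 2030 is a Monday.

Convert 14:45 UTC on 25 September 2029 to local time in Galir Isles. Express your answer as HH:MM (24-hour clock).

1 September 2029 is a Saturday, so the first Sunday is September 2 and the fourth is September 23.
1 April 2030 is a Monday, so the first Friday is April 5.
At the standard offset (UTC+06:00), 14:45 UTC + 6h = 20:45 Galir Isles standard time.
The standard-time date in Galir Isles, 25 September 2029, falls between 23 September 2029 and 5 April 2030, so daylight saving is in effect and Galir Isles is at UTC+07:00.
14:45 UTC + 7h = 21:45 local.

21:45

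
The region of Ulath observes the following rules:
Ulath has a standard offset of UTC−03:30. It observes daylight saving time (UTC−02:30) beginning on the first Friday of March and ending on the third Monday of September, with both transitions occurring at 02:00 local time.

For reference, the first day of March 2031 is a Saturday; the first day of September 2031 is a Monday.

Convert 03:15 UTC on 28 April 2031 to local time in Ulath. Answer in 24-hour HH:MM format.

00:45

1 March 2031 is a Saturday, so the first Friday is March 7.
1 September 2031 is a Monday, so the first Monday is September 1 and the third is September 15.
At the standard offset (UTC−03:30), 03:15 UTC − 3h30m = 23:45 Ulath standard time (rolling into the previous day, 27 April 2031).
Daylight saving runs 7 March – 15 September; the standard-time date in Ulath, 27 April 2031, is inside that window, so Ulath is at UTC−02:30.
03:15 UTC − 2h30m = 00:45 local.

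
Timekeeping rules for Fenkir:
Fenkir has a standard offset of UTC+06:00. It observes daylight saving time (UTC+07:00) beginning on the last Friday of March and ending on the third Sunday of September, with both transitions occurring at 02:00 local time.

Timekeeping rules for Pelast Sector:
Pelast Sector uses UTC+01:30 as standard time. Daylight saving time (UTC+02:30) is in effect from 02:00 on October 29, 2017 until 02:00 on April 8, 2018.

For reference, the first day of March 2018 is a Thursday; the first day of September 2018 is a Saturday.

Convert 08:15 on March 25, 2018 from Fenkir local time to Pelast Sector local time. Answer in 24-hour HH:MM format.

1 March 2018 is a Thursday, so Fridays fall on 2, 9, 16, 23, 30; the last is March 30.
1 September 2018 is a Saturday, so the first Sunday is September 2 and the third is September 16.
March 25, 2018 is outside the daylight-saving period (30 March – 16 September), so Fenkir is on standard time, UTC+06:00.
08:15 Fenkir − 6h = 02:15 UTC.
At the standard offset (UTC+01:30), 02:15 UTC + 1h30m = 03:45 Pelast Sector standard time.
Daylight saving runs 29 October 2017 – 8 April 2018; the standard-time date in Pelast Sector, March 25, 2018, is inside that window, so Pelast Sector is at UTC+02:30.
02:15 UTC + 2h30m = 04:45 Pelast Sector.

04:45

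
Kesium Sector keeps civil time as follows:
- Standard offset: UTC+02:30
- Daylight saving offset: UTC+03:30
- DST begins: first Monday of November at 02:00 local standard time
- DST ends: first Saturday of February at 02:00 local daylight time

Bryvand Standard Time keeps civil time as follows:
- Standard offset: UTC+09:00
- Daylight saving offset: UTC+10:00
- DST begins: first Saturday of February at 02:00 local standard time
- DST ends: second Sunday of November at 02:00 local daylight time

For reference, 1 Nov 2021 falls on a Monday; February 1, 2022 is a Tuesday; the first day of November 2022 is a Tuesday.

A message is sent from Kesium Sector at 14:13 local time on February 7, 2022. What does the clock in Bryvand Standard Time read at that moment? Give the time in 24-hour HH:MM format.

21:43

1 November 2021 is a Monday, so the first Monday is November 1.
1 February 2022 is a Tuesday, so the first Saturday is February 5.
February 7, 2022 is outside the daylight-saving period (1 November 2021 – 5 February 2022), so Kesium Sector is on standard time, UTC+02:30.
14:13 Kesium Sector − 2h30m = 11:43 UTC.
1 February 2022 is a Tuesday, so the first Saturday is February 5.
1 November 2022 is a Tuesday, so the first Sunday is November 6 and the second is November 13.
At the standard offset (UTC+09:00), 11:43 UTC + 9h = 20:43 Bryvand Standard Time standard time.
Daylight saving runs 5 February – 13 November; the standard-time date in Bryvand Standard Time, February 7, 2022, is inside that window, so Bryvand Standard Time is at UTC+10:00.
11:43 UTC + 10h = 21:43 Bryvand Standard Time.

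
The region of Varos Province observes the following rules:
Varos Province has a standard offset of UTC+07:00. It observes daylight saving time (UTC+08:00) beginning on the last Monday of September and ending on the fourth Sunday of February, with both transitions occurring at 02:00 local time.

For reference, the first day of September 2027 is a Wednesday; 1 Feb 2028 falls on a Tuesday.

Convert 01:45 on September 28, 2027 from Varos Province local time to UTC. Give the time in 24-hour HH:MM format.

17:45

1 September 2027 is a Wednesday, so Mondays fall on 6, 13, 20, 27; the last is September 27.
1 February 2028 is a Tuesday, so the first Sunday is February 6 and the fourth is February 27.
September 28, 2027 falls between 27 September 2027 and 27 February 2028, so daylight saving is in effect and Varos Province is at UTC+08:00.
01:45 local − 8h = 17:45 UTC (rolling into the previous day, 27 September 2027).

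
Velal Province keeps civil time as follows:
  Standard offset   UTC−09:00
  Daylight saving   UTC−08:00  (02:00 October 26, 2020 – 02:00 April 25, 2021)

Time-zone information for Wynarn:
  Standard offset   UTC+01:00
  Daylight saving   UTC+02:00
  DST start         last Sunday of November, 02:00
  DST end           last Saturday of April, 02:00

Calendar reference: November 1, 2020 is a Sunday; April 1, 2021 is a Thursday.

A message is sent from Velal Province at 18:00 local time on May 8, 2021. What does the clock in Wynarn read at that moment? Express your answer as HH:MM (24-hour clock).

04:00

May 8, 2021 is outside the daylight-saving period (26 October 2020 – 25 April 2021), so Velal Province is on standard time, UTC−09:00.
18:00 Velal Province + 9h = 03:00 UTC (rolling into the next day, 9 May 2021).
1 November 2020 is a Sunday, so Sundays fall on 1, 8, 15, 22, 29; the last is November 29.
1 April 2021 is a Thursday, so Saturdays fall on 3, 10, 17, 24; the last is April 24.
At the standard offset (UTC+01:00), 03:00 UTC + 1h = 04:00 Wynarn standard time.
The standard-time date in Wynarn, May 9, 2021, is outside the daylight-saving period (29 November 2020 – 24 April 2021), so Wynarn is on standard time, UTC+01:00.
03:00 UTC + 1h = 04:00 Wynarn.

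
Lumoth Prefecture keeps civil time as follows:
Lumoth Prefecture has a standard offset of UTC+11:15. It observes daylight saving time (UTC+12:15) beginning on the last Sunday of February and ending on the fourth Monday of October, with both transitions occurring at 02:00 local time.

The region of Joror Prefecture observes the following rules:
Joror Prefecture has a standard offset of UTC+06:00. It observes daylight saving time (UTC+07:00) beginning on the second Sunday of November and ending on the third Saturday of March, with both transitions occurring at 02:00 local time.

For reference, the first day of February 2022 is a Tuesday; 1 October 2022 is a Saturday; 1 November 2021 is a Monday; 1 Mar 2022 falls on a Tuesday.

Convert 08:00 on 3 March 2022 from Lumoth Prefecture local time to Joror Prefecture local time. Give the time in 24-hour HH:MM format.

1 February 2022 is a Tuesday, so Sundays fall on 6, 13, 20, 27; the last is February 27.
1 October 2022 is a Saturday, so the first Monday is October 3 and the fourth is October 24.
3 March 2022 falls between 27 February and 24 October, so daylight saving is in effect and Lumoth Prefecture is at UTC+12:15.
08:00 Lumoth Prefecture − 12h15m = 19:45 UTC (rolling into the previous day, 2 March 2022).
1 November 2021 is a Monday, so the first Sunday is November 7 and the second is November 14.
1 March 2022 is a Tuesday, so the first Saturday is March 5 and the third is March 19.
At the standard offset (UTC+06:00), 19:45 UTC + 6h = 01:45 Joror Prefecture standard time (rolling into the next day, 3 March 2022).
The standard-time date in Joror Prefecture, 3 March 2022, lies within the daylight-saving period (14 November 2021 – 19 March 2022), so Joror Prefecture is on daylight time, UTC+07:00.
19:45 UTC + 7h = 02:45 Joror Prefecture (rolling into the next day, 3 March 2022).

02:45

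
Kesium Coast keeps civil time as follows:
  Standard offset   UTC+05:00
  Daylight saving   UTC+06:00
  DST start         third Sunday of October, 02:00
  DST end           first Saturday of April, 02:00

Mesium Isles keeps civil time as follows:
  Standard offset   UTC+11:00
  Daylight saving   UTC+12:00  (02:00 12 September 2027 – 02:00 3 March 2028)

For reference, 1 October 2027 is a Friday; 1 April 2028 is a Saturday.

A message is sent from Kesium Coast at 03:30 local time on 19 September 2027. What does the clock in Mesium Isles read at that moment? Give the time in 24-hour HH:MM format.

10:30

1 October 2027 is a Friday, so the first Sunday is October 3 and the third is October 17.
1 April 2028 is a Saturday, so the first Saturday is April 1.
Daylight saving runs 17 October 2027 – 1 April 2028; 19 September 2027 is outside that window, so Kesium Coast is on standard time at UTC+05:00.
03:30 Kesium Coast − 5h = 22:30 UTC (rolling into the previous day, 18 September 2027).
At the standard offset (UTC+11:00), 22:30 UTC + 11h = 09:30 Mesium Isles standard time (rolling into the next day, 19 September 2027).
The standard-time date in Mesium Isles, 19 September 2027, falls between 12 September 2027 and 3 March 2028, so daylight saving is in effect and Mesium Isles is at UTC+12:00.
22:30 UTC + 12h = 10:30 Mesium Isles (rolling into the next day, 19 September 2027).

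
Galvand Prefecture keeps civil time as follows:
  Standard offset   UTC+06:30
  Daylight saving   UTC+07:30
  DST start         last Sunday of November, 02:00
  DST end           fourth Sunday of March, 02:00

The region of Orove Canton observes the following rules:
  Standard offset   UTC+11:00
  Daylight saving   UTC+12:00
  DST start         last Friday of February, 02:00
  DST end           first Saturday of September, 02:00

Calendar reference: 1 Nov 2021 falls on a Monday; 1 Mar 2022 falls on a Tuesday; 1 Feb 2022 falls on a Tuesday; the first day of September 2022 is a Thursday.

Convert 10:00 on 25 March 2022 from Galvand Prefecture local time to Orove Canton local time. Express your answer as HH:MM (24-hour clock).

14:30

1 November 2021 is a Monday, so Sundays fall on 7, 14, 21, 28; the last is November 28.
1 March 2022 is a Tuesday, so the first Sunday is March 6 and the fourth is March 27.
25 March 2022 falls between 28 November 2021 and 27 March 2022, so daylight saving is in effect and Galvand Prefecture is at UTC+07:30.
10:00 Galvand Prefecture − 7h30m = 02:30 UTC.
1 February 2022 is a Tuesday, so Fridays fall on 4, 11, 18, 25; the last is February 25.
1 September 2022 is a Thursday, so the first Saturday is September 3.
At the standard offset (UTC+11:00), 02:30 UTC + 11h = 13:30 Orove Canton standard time.
The standard-time date in Orove Canton, 25 March 2022, lies within the daylight-saving period (25 February – 3 September), so Orove Canton is on daylight time, UTC+12:00.
02:30 UTC + 12h = 14:30 Orove Canton.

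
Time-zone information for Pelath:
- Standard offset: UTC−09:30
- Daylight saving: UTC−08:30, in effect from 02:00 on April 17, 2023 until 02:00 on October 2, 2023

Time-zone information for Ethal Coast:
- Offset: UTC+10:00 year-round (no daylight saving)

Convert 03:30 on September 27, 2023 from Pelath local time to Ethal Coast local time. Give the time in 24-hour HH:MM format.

September 27, 2023 falls between 17 April and 2 October, so daylight saving is in effect and Pelath is at UTC−08:30.
03:30 Pelath + 8h30m = 12:00 UTC.
Ethal Coast has no daylight saving, so its offset is UTC+10:00 year-round.
12:00 UTC + 10h = 22:00 Ethal Coast.

22:00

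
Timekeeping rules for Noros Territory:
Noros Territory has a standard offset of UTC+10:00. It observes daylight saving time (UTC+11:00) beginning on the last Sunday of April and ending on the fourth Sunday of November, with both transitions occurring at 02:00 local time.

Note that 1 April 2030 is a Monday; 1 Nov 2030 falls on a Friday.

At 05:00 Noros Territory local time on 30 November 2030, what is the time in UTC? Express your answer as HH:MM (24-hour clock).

19:00

1 April 2030 is a Monday, so Sundays fall on 7, 14, 21, 28; the last is April 28.
1 November 2030 is a Friday, so the first Sunday is November 3 and the fourth is November 24.
30 November 2030 does not fall between 28 April and 24 November, so daylight saving is not in effect and Noros Territory is at UTC+10:00.
05:00 local − 10h = 19:00 UTC (rolling into the previous day, 29 November 2030).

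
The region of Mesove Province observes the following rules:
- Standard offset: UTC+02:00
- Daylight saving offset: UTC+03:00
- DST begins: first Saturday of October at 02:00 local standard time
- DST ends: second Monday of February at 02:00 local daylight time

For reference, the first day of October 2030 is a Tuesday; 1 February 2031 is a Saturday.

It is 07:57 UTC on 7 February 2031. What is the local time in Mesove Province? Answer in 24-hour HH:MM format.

1 October 2030 is a Tuesday, so the first Saturday is October 5.
1 February 2031 is a Saturday, so the first Monday is February 3 and the second is February 10.
At the standard offset (UTC+02:00), 07:57 UTC + 2h = 09:57 Mesove Province standard time.
The standard-time date in Mesove Province, 7 February 2031, falls between 5 October 2030 and 10 February 2031, so daylight saving is in effect and Mesove Province is at UTC+03:00.
07:57 UTC + 3h = 10:57 local.

10:57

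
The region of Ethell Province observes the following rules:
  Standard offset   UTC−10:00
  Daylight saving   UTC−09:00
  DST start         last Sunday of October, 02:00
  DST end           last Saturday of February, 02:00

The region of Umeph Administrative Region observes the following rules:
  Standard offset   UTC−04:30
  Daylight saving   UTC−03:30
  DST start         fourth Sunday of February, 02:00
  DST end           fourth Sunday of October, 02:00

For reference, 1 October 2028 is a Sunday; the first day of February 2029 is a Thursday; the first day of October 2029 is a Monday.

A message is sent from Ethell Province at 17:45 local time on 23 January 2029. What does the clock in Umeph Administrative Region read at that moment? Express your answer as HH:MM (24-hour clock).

22:15

1 October 2028 is a Sunday, so Sundays fall on 1, 8, 15, 22, 29; the last is October 29.
1 February 2029 is a Thursday, so Saturdays fall on 3, 10, 17, 24; the last is February 24.
Daylight saving runs 29 October 2028 – 24 February 2029; 23 January 2029 is inside that window, so Ethell Province is at UTC−09:00.
17:45 Ethell Province + 9h = 02:45 UTC (rolling into the next day, 24 January 2029).
1 February 2029 is a Thursday, so the first Sunday is February 4 and the fourth is February 25.
1 October 2029 is a Monday, so the first Sunday is October 7 and the fourth is October 28.
At the standard offset (UTC−04:30), 02:45 UTC − 4h30m = 22:15 Umeph Administrative Region standard time (rolling into the previous day, 23 January 2029).
The standard-time date in Umeph Administrative Region, 23 January 2029, does not fall between 25 February and 28 October, so daylight saving is not in effect and Umeph Administrative Region is at UTC−04:30.
02:45 UTC − 4h30m = 22:15 Umeph Administrative Region (rolling into the previous day, 23 January 2029).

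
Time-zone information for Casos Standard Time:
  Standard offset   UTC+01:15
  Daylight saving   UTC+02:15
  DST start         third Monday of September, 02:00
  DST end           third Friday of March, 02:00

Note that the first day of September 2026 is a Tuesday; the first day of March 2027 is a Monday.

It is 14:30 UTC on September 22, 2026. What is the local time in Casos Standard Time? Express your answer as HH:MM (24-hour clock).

1 September 2026 is a Tuesday, so the first Monday is September 7 and the third is September 21.
1 March 2027 is a Monday, so the first Friday is March 5 and the third is March 19.
At the standard offset (UTC+01:15), 14:30 UTC + 1h15m = 15:45 Casos Standard Time standard time.
The standard-time date in Casos Standard Time, September 22, 2026, falls between 21 September 2026 and 19 March 2027, so daylight saving is in effect and Casos Standard Time is at UTC+02:15.
14:30 UTC + 2h15m = 16:45 local.

16:45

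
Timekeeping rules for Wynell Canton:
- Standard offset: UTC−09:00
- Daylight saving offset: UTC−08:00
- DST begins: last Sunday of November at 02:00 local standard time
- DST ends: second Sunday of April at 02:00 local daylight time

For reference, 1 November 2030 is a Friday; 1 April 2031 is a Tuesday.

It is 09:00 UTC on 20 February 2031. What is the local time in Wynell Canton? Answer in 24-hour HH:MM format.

1 November 2030 is a Friday, so Sundays fall on 3, 10, 17, 24; the last is November 24.
1 April 2031 is a Tuesday, so the first Sunday is April 6 and the second is April 13.
At the standard offset (UTC−09:00), 09:00 UTC − 9h = 00:00 Wynell Canton standard time.
The standard-time date in Wynell Canton, 20 February 2031, falls between 24 November 2030 and 13 April 2031, so daylight saving is in effect and Wynell Canton is at UTC−08:00.
09:00 UTC − 8h = 01:00 local.

01:00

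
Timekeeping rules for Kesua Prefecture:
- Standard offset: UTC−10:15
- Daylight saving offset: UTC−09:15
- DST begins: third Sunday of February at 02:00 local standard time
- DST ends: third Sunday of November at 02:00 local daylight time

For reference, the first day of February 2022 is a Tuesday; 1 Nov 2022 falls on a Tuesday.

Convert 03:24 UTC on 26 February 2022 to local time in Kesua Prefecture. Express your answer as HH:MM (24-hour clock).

1 February 2022 is a Tuesday, so the first Sunday is February 6 and the third is February 20.
1 November 2022 is a Tuesday, so the first Sunday is November 6 and the third is November 20.
At the standard offset (UTC−10:15), 03:24 UTC − 10h15m = 17:09 Kesua Prefecture standard time (rolling into the previous day, 25 February 2022).
Daylight saving runs 20 February – 20 November; the standard-time date in Kesua Prefecture, 25 February 2022, is inside that window, so Kesua Prefecture is at UTC−09:15.
03:24 UTC − 9h15m = 18:09 local (rolling into the previous day, 25 February 2022).

18:09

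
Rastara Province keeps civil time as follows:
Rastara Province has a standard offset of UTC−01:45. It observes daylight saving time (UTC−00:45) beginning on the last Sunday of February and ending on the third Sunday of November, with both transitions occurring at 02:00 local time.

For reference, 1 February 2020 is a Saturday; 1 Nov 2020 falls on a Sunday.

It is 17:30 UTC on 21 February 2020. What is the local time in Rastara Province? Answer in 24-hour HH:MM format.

1 February 2020 is a Saturday, so Sundays fall on 2, 9, 16, 23; the last is February 23.
1 November 2020 is a Sunday, so the first Sunday is November 1 and the third is November 15.
At the standard offset (UTC−01:45), 17:30 UTC − 1h45m = 15:45 Rastara Province standard time.
Daylight saving runs 23 February – 15 November; the standard-time date in Rastara Province, 21 February 2020, is outside that window, so Rastara Province is on standard time at UTC−01:45.
17:30 UTC − 1h45m = 15:45 local.

15:45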